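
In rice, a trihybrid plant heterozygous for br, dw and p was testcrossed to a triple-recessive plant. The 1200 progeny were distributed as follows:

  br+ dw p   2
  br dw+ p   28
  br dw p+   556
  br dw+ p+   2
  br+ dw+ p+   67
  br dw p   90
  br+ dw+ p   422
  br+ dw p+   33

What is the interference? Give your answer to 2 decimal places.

0.54

The two most frequent reciprocal classes, br+ dw+ p and br dw p+, are the parental types, so the F1 was br+ dw+ p / br dw p+.
The two rarest classes, br+ dw p and br dw+ p+, are the double crossovers. Comparing them with the parentals, only the dw allele has switched, so dw is the middle locus and the order is p – dw – br.
p–dw: (157 + 4)/1200 = 0.1342; dw–br: (61 + 4)/1200 = 0.0542.
Expected DCO frequency = 0.1342 × 0.0542 ≈ 0.00727; observed = 4/1200 ≈ 0.00333.
Coefficient of coincidence = 0.00333/0.00727 ≈ 0.46; interference = 1 − 0.46 = 0.54.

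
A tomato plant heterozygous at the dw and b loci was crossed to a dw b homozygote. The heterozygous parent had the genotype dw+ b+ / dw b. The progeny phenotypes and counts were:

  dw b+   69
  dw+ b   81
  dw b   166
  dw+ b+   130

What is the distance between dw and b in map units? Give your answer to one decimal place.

33.6 map units

The recombinant classes are dw+ b and dw b+: 81 + 69 = 150.
Recombination frequency = 150/446 = 0.3363 ≈ 33.6%, i.e. 33.6 map units.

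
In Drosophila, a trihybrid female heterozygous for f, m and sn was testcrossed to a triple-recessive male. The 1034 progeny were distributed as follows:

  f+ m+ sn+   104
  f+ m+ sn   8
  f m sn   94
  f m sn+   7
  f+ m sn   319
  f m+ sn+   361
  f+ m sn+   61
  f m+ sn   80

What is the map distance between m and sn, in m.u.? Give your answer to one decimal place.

15.1 m.u.

The two most frequent reciprocal classes, f m+ sn+ and f+ m sn, are the parental types, so the F1 was f m+ sn+ / f+ m sn.
The two rarest classes, f m sn+ and f+ m+ sn, are the double crossovers. Comparing them with the parentals, only the m allele has switched, so m is the middle locus and the order is sn – m – f.
Crossovers in the sn–m interval produce the single-crossover classes f m+ sn and f+ m sn+ (80 + 61 = 141) plus the double crossovers (15).
RF(sn–m) = (141 + 15) / 1034 = 156/1034 = 0.1509 → 15.1 m.u.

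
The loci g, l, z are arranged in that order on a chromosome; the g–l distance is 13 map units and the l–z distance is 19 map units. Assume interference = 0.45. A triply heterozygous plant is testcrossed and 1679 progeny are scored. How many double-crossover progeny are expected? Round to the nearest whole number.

Map distances give recombination frequencies of 0.130 and 0.190 for the two intervals.
With interference 0.45 (so coincidence = 0.55), expected double-crossover frequency = 0.130 × 0.190 × 0.55 = 0.01359.
Expected number = 0.01359 × 1679 = 22.81 ≈ 23.

23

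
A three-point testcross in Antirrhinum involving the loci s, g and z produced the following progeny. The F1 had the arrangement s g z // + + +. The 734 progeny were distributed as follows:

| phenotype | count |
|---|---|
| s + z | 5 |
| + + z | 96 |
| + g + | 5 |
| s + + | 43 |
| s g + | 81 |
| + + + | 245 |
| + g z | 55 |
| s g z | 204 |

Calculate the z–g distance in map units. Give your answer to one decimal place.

The two rarest classes, s + z and + g +, are the double crossovers. Comparing them with the parentals, only the g allele has switched, so g is the middle locus and the order is s – g – z.
Crossovers in the g–z interval produce the single-crossover classes s g + and + + z (81 + 96 = 177) plus the double crossovers (10).
RF(g–z) = (177 + 10) / 734 = 187/734 = 0.2548 → 25.5 map units.

25.5 map units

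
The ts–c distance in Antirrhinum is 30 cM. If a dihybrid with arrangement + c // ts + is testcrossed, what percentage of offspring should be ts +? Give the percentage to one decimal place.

35.0%

A map distance of 30 cM corresponds to a recombination frequency of 0.300.
The F1 is + c / ts +, so ts + is a parental gamete class with expected frequency (1 − r)/2 = 0.700/2 = 0.3500.
That is 0.3500 = 35.0% of the progeny.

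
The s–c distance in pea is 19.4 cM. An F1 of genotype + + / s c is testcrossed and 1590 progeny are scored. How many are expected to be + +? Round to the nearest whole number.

A map distance of 19.4 cM corresponds to a recombination frequency of 0.194.
The F1 is + + / s c, so + + is a parental gamete class with expected frequency (1 − r)/2 = 0.806/2 = 0.4030.
Expected number = 0.4030 × 1590 = 640.77 ≈ 641.

641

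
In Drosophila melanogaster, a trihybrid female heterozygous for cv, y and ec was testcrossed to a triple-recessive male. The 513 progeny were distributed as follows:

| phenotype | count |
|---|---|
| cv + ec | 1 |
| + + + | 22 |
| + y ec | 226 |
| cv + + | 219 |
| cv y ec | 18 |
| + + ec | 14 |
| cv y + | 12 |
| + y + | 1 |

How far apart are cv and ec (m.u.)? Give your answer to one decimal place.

The two most frequent reciprocal classes, + y ec and cv + +, are the parental types, so the F1 was + y ec / cv + +.
The two rarest classes, + y + and cv + ec, are the double crossovers. Comparing them with the parentals, only the ec allele has switched, so ec is the middle locus and the order is y – ec – cv.
Crossovers in the ec–cv interval produce the single-crossover classes cv y ec and + + + (18 + 22 = 40) plus the double crossovers (2).
RF(ec–cv) = (40 + 2) / 513 = 42/513 = 0.0819 → 8.2 m.u.

8.2 m.u.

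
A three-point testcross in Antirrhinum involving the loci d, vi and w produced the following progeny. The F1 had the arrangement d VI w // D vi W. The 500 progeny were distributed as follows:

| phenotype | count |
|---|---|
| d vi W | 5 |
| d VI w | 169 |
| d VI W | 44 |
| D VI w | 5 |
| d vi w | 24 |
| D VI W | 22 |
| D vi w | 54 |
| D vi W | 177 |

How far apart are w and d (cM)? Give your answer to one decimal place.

The two rarest classes, D VI w and d vi W, are the double crossovers. Comparing them with the parentals, only the d allele has switched, so d is the middle locus and the order is w – d – vi.
Crossovers in the w–d interval produce the single-crossover classes d VI W and D vi w (44 + 54 = 98) plus the double crossovers (10).
RF(w–d) = (98 + 10) / 500 = 108/500 = 0.2160 → 21.6 cM.

21.6 cM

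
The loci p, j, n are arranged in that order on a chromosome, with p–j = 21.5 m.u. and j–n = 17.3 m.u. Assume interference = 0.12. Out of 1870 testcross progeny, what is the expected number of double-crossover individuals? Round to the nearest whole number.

61

Map distances give recombination frequencies of 0.215 and 0.173 for the two intervals.
With interference 0.12 (so coincidence = 0.88), expected double-crossover frequency = 0.215 × 0.173 × 0.88 = 0.03273.
Expected number = 0.03273 × 1870 = 61.21 ≈ 61.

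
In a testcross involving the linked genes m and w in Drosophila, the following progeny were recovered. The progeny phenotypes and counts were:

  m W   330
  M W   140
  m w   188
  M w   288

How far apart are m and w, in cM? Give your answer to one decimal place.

34.7 cM

The two most frequent classes, M w (288) and m W (330), are the parental types, so the F1 was M w / m W.
The recombinant classes are M W and m w: 140 + 188 = 328.
Recombination frequency = 328/946 = 0.3467 ≈ 34.7%, i.e. 34.7 cM.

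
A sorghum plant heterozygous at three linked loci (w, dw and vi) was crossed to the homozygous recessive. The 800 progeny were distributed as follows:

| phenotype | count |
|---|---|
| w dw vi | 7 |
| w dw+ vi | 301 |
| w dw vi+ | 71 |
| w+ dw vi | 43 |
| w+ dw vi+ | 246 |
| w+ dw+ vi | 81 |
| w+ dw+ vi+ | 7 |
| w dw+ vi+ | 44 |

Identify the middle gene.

The two most frequent reciprocal classes, w+ dw vi+ and w dw+ vi, are the parental types, so the F1 was w+ dw vi+ / w dw+ vi.
The two rarest classes, w+ dw+ vi+ and w dw vi, are the double crossovers. Comparing them with the parentals, only the dw allele has switched, so dw is the middle locus and the order is vi – dw – w.

dw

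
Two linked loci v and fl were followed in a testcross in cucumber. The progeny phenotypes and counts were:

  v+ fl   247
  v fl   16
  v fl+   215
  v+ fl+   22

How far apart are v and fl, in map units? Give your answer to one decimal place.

The two most frequent classes, v+ fl (247) and v fl+ (215), are the parental types, so the F1 was v+ fl / v fl+.
The recombinant classes are v+ fl+ and v fl: 22 + 16 = 38.
Recombination frequency = 38/500 = 0.0760 ≈ 7.6%, i.e. 7.6 map units.

7.6 map units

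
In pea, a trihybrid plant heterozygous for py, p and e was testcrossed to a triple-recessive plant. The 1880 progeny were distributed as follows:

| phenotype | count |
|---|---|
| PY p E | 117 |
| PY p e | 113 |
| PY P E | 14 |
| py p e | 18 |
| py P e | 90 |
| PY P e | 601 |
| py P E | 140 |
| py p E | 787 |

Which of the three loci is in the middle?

e

The two most frequent reciprocal classes, PY P e and py p E, are the parental types, so the F1 was PY P e / py p E.
The two rarest classes, PY P E and py p e, are the double crossovers. Comparing them with the parentals, only the e allele has switched, so e is the middle locus and the order is py – e – p.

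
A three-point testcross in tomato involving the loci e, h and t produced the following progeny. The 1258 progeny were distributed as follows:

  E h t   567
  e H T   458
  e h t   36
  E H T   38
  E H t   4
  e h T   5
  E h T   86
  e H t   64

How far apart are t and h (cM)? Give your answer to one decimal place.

The two most frequent reciprocal classes, e H T and E h t, are the parental types, so the F1 was e H T / E h t.
The two rarest classes, e h T and E H t, are the double crossovers. Comparing them with the parentals, only the h allele has switched, so h is the middle locus and the order is e – h – t.
Crossovers in the h–t interval produce the single-crossover classes e H t and E h T (64 + 86 = 150) plus the double crossovers (9).
RF(h–t) = (150 + 9) / 1258 = 159/1258 = 0.1264 → 12.6 cM.

12.6 cM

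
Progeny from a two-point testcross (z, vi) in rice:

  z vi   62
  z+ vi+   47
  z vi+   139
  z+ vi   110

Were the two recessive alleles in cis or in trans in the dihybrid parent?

The two most frequent classes are z+ vi (110) and z vi+ (139); these are the parental (non-recombinant) types.
So the F1 carried z+ vi on one chromosome and z vi+ on the other — the recessive alleles are on opposite chromosomes (trans / repulsion).

trans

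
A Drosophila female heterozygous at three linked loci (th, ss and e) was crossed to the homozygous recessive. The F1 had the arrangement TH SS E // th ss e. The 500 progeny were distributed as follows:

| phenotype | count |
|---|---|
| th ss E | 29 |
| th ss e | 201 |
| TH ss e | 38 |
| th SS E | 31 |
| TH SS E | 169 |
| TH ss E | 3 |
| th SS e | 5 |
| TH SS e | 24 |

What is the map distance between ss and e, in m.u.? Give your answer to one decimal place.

12.2 m.u.

The two rarest classes, TH ss E and th SS e, are the double crossovers. Comparing them with the parentals, only the ss allele has switched, so ss is the middle locus and the order is th – ss – e.
Crossovers in the ss–e interval produce the single-crossover classes TH SS e and th ss E (24 + 29 = 53) plus the double crossovers (8).
RF(ss–e) = (53 + 8) / 500 = 61/500 = 0.1220 → 12.2 m.u.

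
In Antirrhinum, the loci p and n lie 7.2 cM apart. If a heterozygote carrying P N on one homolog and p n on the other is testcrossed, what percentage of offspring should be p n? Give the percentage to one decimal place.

A map distance of 7.2 cM corresponds to a recombination frequency of 0.072.
The F1 is P N / p n, so p n is a parental gamete class with expected frequency (1 − r)/2 = 0.928/2 = 0.4640.
That is 0.4640 = 46.4% of the progeny.

46.4%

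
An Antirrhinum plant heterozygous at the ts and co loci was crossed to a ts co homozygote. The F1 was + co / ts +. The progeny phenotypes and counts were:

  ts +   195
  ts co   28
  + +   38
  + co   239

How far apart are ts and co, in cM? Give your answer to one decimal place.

13.2 cM

The recombinant classes are + + and ts co: 38 + 28 = 66.
Recombination frequency = 66/500 = 0.1320 ≈ 13.2%, i.e. 13.2 cM.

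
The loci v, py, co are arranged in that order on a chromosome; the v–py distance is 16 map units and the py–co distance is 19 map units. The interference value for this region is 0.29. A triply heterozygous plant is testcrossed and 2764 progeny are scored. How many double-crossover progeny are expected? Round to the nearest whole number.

60

Map distances give recombination frequencies of 0.160 and 0.190 for the two intervals.
With interference 0.29 (so coincidence = 0.71), expected double-crossover frequency = 0.160 × 0.190 × 0.71 = 0.02158.
Expected number = 0.02158 × 2764 = 59.66 ≈ 60.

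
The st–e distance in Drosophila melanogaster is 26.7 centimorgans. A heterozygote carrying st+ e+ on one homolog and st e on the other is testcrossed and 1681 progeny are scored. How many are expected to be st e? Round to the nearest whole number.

A map distance of 26.7 centimorgans corresponds to a recombination frequency of 0.267.
The F1 is st+ e+ / st e, so st e is a parental gamete class with expected frequency (1 − r)/2 = 0.733/2 = 0.3665.
Expected number = 0.3665 × 1681 = 616.09 ≈ 616.

616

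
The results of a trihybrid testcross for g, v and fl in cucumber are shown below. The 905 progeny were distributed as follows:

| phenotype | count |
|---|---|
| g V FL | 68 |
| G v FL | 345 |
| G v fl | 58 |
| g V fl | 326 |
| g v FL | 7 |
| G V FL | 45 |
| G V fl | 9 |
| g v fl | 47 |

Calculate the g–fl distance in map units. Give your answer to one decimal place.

15.7 map units

The two most frequent reciprocal classes, G v FL and g V fl, are the parental types, so the F1 was G v FL / g V fl.
The two rarest classes, g v FL and G V fl, are the double crossovers. Comparing them with the parentals, only the g allele has switched, so g is the middle locus and the order is fl – g – v.
Crossovers in the fl–g interval produce the single-crossover classes G v fl and g V FL (58 + 68 = 126) plus the double crossovers (16).
RF(fl–g) = (126 + 16) / 905 = 142/905 = 0.1569 → 15.7 map units.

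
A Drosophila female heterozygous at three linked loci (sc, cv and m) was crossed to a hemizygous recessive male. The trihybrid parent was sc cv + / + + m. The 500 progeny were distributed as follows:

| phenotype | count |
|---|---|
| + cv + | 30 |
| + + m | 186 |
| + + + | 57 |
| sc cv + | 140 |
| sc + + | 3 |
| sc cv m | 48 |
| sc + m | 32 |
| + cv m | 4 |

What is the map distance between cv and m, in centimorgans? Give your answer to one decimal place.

The two rarest classes, sc + + and + cv m, are the double crossovers. Comparing them with the parentals, only the cv allele has switched, so cv is the middle locus and the order is m – cv – sc.
Crossovers in the m–cv interval produce the single-crossover classes sc cv m and + + + (48 + 57 = 105) plus the double crossovers (7).
RF(m–cv) = (105 + 7) / 500 = 112/500 = 0.2240 → 22.4 centimorgans.

22.4 centimorgans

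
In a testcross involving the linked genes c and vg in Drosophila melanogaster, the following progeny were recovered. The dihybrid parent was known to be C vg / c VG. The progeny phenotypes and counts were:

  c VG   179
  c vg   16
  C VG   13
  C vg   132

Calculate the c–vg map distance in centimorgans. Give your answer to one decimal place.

The recombinant classes are C VG and c vg: 13 + 16 = 29.
Recombination frequency = 29/340 = 0.0853 ≈ 8.5%, i.e. 8.5 centimorgans.

8.5 centimorgans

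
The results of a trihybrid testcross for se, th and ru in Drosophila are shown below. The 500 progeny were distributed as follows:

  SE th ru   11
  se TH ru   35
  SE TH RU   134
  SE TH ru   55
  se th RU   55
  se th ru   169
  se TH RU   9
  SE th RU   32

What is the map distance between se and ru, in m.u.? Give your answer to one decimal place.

26.0 m.u.

The two most frequent reciprocal classes, se th ru and SE TH RU, are the parental types, so the F1 was se th ru / SE TH RU.
The two rarest classes, SE th ru and se TH RU, are the double crossovers. Comparing them with the parentals, only the se allele has switched, so se is the middle locus and the order is ru – se – th.
Crossovers in the ru–se interval produce the single-crossover classes se th RU and SE TH ru (55 + 55 = 110) plus the double crossovers (20).
RF(ru–se) = (110 + 20) / 500 = 130/500 = 0.2600 → 26.0 m.u.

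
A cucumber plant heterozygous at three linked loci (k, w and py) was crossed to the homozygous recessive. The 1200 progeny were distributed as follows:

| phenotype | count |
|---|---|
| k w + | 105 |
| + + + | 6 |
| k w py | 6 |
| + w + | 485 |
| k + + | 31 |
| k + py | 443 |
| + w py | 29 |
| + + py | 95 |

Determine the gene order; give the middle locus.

w

The two most frequent reciprocal classes, k + py and + w +, are the parental types, so the F1 was k + py / + w +.
The two rarest classes, k w py and + + +, are the double crossovers. Comparing them with the parentals, only the w allele has switched, so w is the middle locus and the order is py – w – k.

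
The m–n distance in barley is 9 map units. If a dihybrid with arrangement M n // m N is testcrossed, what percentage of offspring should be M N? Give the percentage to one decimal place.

A map distance of 9 map units corresponds to a recombination frequency of 0.090.
The F1 is M n / m N, so M N is a recombinant gamete class with expected frequency r/2 = 0.090/2 = 0.0450.
That is 0.0450 = 4.5% of the progeny.

4.5%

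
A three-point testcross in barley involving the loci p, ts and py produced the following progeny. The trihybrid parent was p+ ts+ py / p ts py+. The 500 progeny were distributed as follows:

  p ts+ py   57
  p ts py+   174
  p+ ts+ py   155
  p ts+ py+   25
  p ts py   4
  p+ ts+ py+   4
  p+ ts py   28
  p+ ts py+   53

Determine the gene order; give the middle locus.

py

The two rarest classes, p+ ts+ py+ and p ts py, are the double crossovers. Comparing them with the parentals, only the py allele has switched, so py is the middle locus and the order is ts – py – p.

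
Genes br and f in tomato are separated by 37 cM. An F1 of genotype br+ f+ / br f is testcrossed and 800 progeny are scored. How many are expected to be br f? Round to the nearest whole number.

252

A map distance of 37 cM corresponds to a recombination frequency of 0.370.
The F1 is br+ f+ / br f, so br f is a parental gamete class with expected frequency (1 − r)/2 = 0.630/2 = 0.3150.
Expected number = 0.3150 × 800 = 252.00 ≈ 252.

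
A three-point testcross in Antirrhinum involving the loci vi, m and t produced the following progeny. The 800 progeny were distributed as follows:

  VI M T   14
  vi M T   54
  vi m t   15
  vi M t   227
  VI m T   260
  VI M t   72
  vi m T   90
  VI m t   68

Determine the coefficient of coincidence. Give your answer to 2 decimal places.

0.80

The two most frequent reciprocal classes, vi M t and VI m T, are the parental types, so the F1 was vi M t / VI m T.
The two rarest classes, vi m t and VI M T, are the double crossovers. Comparing them with the parentals, only the m allele has switched, so m is the middle locus and the order is vi – m – t.
vi–m: (162 + 29)/800 = 0.2387; m–t: (122 + 29)/800 = 0.1888.
Expected DCO frequency = 0.2387 × 0.1888 ≈ 0.04507; observed = 29/800 ≈ 0.03625.
Coefficient of coincidence = 0.03625/0.04507 ≈ 0.80.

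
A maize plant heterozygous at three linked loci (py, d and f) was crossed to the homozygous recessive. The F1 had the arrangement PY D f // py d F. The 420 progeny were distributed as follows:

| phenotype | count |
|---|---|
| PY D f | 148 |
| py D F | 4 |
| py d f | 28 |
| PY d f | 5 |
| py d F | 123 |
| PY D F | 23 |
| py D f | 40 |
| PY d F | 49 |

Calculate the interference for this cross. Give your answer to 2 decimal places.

The two rarest classes, PY d f and py D F, are the double crossovers. Comparing them with the parentals, only the d allele has switched, so d is the middle locus and the order is f – d – py.
f–d: (51 + 9)/420 = 0.1429; d–py: (89 + 9)/420 = 0.2333.
Expected DCO frequency = 0.1429 × 0.2333 ≈ 0.03334; observed = 9/420 ≈ 0.02143.
Coefficient of coincidence = 0.02143/0.03334 ≈ 0.64; interference = 1 − 0.64 = 0.36.

0.36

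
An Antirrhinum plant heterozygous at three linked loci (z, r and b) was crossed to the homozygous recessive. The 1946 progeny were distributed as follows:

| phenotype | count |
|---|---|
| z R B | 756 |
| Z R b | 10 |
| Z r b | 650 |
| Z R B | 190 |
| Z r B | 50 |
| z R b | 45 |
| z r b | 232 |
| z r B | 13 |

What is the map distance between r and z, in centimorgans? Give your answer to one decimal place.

22.9 centimorgans

The two most frequent reciprocal classes, Z r b and z R B, are the parental types, so the F1 was Z r b / z R B.
The two rarest classes, Z R b and z r B, are the double crossovers. Comparing them with the parentals, only the r allele has switched, so r is the middle locus and the order is z – r – b.
Crossovers in the z–r interval produce the single-crossover classes z r b and Z R B (232 + 190 = 422) plus the double crossovers (23).
RF(z–r) = (422 + 23) / 1946 = 445/1946 = 0.2287 → 22.9 centimorgans.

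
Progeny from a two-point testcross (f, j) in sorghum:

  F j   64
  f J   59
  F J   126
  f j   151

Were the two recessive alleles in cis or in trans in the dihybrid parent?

cis

The two most frequent classes are F J (126) and f j (151); these are the parental (non-recombinant) types.
So the F1 carried F J on one chromosome and f j on the other — the recessive alleles are on the same chromosome (cis / coupling).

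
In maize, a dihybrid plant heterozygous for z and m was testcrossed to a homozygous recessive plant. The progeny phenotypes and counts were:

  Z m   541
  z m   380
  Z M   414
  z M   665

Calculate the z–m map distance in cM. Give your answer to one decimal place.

39.7 cM

The two most frequent classes, Z m (541) and z M (665), are the parental types, so the F1 was Z m / z M.
The recombinant classes are Z M and z m: 414 + 380 = 794.
Recombination frequency = 794/2000 = 0.3970 ≈ 39.7%, i.e. 39.7 cM.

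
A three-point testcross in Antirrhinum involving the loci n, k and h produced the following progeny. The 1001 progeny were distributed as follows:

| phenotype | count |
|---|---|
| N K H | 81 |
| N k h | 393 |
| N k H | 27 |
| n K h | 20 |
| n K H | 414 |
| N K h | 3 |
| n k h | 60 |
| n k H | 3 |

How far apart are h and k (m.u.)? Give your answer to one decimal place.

The two most frequent reciprocal classes, N k h and n K H, are the parental types, so the F1 was N k h / n K H.
The two rarest classes, N K h and n k H, are the double crossovers. Comparing them with the parentals, only the k allele has switched, so k is the middle locus and the order is h – k – n.
Crossovers in the h–k interval produce the single-crossover classes N k H and n K h (27 + 20 = 47) plus the double crossovers (6).
RF(h–k) = (47 + 6) / 1001 = 53/1001 = 0.0529 → 5.3 m.u.

5.3 m.u.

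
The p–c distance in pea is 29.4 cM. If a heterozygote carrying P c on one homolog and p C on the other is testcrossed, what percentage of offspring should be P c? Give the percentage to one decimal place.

A map distance of 29.4 cM corresponds to a recombination frequency of 0.294.
The F1 is P c / p C, so P c is a parental gamete class with expected frequency (1 − r)/2 = 0.706/2 = 0.3530.
That is 0.3530 = 35.3% of the progeny.

35.3%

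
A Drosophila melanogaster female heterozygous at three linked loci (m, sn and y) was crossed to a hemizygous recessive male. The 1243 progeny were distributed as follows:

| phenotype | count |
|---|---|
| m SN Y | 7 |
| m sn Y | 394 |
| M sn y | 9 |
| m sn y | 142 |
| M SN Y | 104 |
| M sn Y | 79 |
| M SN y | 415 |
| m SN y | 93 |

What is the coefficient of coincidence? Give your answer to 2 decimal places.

The two most frequent reciprocal classes, m sn Y and M SN y, are the parental types, so the F1 was m sn Y / M SN y.
The two rarest classes, m SN Y and M sn y, are the double crossovers. Comparing them with the parentals, only the sn allele has switched, so sn is the middle locus and the order is m – sn – y.
m–sn: (172 + 16)/1243 = 0.1512; sn–y: (246 + 16)/1243 = 0.2108.
Expected DCO frequency = 0.1512 × 0.2108 ≈ 0.03187; observed = 16/1243 ≈ 0.01287.
Coefficient of coincidence = 0.01287/0.03187 ≈ 0.40.

0.40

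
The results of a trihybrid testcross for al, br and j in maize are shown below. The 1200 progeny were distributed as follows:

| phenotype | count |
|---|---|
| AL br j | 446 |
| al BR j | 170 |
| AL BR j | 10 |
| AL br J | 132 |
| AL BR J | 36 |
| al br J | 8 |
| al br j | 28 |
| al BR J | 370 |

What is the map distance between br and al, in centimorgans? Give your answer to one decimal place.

6.8 centimorgans

The two most frequent reciprocal classes, al BR J and AL br j, are the parental types, so the F1 was al BR J / AL br j.
The two rarest classes, al br J and AL BR j, are the double crossovers. Comparing them with the parentals, only the br allele has switched, so br is the middle locus and the order is j – br – al.
Crossovers in the br–al interval produce the single-crossover classes AL BR J and al br j (36 + 28 = 64) plus the double crossovers (18).
RF(br–al) = (64 + 18) / 1200 = 82/1200 = 0.0683 → 6.8 centimorgans.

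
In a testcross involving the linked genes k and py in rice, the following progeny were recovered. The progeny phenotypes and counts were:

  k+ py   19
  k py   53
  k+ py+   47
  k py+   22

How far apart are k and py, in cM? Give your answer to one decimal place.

The two most frequent classes, k+ py+ (47) and k py (53), are the parental types, so the F1 was k+ py+ / k py.
The recombinant classes are k+ py and k py+: 19 + 22 = 41.
Recombination frequency = 41/141 = 0.2908 ≈ 29.1%, i.e. 29.1 cM.

29.1 cM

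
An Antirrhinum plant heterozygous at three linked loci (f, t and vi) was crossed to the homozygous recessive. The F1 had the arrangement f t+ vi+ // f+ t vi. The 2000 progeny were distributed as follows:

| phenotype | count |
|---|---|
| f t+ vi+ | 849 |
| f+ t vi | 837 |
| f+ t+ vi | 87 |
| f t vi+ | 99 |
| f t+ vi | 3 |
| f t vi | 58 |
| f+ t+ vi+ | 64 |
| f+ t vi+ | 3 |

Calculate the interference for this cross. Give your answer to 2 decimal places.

0.51

The two rarest classes, f t+ vi and f+ t vi+, are the double crossovers. Comparing them with the parentals, only the vi allele has switched, so vi is the middle locus and the order is f – vi – t.
f–vi: (122 + 6)/2000 = 0.0640; vi–t: (186 + 6)/2000 = 0.0960.
Expected DCO frequency = 0.0640 × 0.0960 ≈ 0.00614; observed = 6/2000 ≈ 0.00300.
Coefficient of coincidence = 0.00300/0.00614 ≈ 0.49; interference = 1 − 0.49 = 0.51.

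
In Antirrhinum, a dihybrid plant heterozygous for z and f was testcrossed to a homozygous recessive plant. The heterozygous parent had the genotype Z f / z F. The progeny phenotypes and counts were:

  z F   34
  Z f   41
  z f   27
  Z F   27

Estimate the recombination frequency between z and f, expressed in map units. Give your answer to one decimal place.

The recombinant classes are Z F and z f: 27 + 27 = 54.
Recombination frequency = 54/129 = 0.4186 ≈ 41.9%, i.e. 41.9 map units.

41.9 map units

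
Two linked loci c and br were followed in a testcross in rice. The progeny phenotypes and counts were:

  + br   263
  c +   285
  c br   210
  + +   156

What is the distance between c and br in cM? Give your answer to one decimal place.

The two most frequent classes, + br (263) and c + (285), are the parental types, so the F1 was + br / c +.
The recombinant classes are + + and c br: 156 + 210 = 366.
Recombination frequency = 366/914 = 0.4004 ≈ 40.0%, i.e. 40.0 cM.

40.0 cM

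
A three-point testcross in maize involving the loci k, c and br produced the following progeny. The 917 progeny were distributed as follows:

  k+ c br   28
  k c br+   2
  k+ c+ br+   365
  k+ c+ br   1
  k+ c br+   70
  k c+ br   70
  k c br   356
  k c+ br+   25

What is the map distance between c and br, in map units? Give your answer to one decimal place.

The two most frequent reciprocal classes, k+ c+ br+ and k c br, are the parental types, so the F1 was k+ c+ br+ / k c br.
The two rarest classes, k+ c+ br and k c br+, are the double crossovers. Comparing them with the parentals, only the br allele has switched, so br is the middle locus and the order is c – br – k.
Crossovers in the c–br interval produce the single-crossover classes k+ c br+ and k c+ br (70 + 70 = 140) plus the double crossovers (3).
RF(c–br) = (140 + 3) / 917 = 143/917 = 0.1559 → 15.6 map units.

15.6 map units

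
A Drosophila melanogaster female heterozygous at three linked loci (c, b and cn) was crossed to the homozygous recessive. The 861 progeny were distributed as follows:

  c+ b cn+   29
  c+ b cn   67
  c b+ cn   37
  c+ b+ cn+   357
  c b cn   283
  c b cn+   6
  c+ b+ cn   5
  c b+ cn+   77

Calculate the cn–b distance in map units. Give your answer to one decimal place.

The two most frequent reciprocal classes, c b cn and c+ b+ cn+, are the parental types, so the F1 was c b cn / c+ b+ cn+.
The two rarest classes, c b cn+ and c+ b+ cn, are the double crossovers. Comparing them with the parentals, only the cn allele has switched, so cn is the middle locus and the order is c – cn – b.
Crossovers in the cn–b interval produce the single-crossover classes c b+ cn and c+ b cn+ (37 + 29 = 66) plus the double crossovers (11).
RF(cn–b) = (66 + 11) / 861 = 77/861 = 0.0894 → 8.9 map units.

8.9 map units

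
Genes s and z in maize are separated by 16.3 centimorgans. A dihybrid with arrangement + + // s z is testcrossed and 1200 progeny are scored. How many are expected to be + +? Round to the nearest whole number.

502

A map distance of 16.3 centimorgans corresponds to a recombination frequency of 0.163.
The F1 is + + / s z, so + + is a parental gamete class with expected frequency (1 − r)/2 = 0.837/2 = 0.4185.
Expected number = 0.4185 × 1200 = 502.20 ≈ 502.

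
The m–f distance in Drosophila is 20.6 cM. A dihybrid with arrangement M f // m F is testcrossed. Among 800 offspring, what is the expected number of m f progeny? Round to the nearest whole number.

82

A map distance of 20.6 cM corresponds to a recombination frequency of 0.206.
The F1 is M f / m F, so m f is a recombinant gamete class with expected frequency r/2 = 0.206/2 = 0.1030.
Expected number = 0.1030 × 800 = 82.40 ≈ 82.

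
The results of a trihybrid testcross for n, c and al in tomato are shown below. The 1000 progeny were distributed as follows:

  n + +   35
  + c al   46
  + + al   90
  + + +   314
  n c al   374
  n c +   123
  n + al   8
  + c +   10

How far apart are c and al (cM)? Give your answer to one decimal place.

The two most frequent reciprocal classes, n c al and + + +, are the parental types, so the F1 was n c al / + + +.
The two rarest classes, n + al and + c +, are the double crossovers. Comparing them with the parentals, only the c allele has switched, so c is the middle locus and the order is al – c – n.
Crossovers in the al–c interval produce the single-crossover classes n c + and + + al (123 + 90 = 213) plus the double crossovers (18).
RF(al–c) = (213 + 18) / 1000 = 231/1000 = 0.2310 → 23.1 cM.

23.1 cM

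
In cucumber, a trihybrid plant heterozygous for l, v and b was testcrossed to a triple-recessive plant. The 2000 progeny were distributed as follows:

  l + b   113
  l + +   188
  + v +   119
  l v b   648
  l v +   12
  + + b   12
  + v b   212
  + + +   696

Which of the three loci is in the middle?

b

The two most frequent reciprocal classes, + + + and l v b, are the parental types, so the F1 was + + + / l v b.
The two rarest classes, + + b and l v +, are the double crossovers. Comparing them with the parentals, only the b allele has switched, so b is the middle locus and the order is l – b – v.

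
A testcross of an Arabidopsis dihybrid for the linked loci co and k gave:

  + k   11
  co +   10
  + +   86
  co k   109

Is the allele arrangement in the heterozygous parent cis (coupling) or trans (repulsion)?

cis

The two most frequent classes are + + (86) and co k (109); these are the parental (non-recombinant) types.
So the F1 carried + + on one chromosome and co k on the other — the recessive alleles are on the same chromosome (cis / coupling).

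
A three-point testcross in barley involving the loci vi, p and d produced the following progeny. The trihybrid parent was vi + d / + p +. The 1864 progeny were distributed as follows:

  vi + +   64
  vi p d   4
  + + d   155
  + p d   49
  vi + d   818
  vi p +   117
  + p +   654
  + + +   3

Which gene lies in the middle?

p

The two rarest classes, vi p d and + + +, are the double crossovers. Comparing them with the parentals, only the p allele has switched, so p is the middle locus and the order is vi – p – d.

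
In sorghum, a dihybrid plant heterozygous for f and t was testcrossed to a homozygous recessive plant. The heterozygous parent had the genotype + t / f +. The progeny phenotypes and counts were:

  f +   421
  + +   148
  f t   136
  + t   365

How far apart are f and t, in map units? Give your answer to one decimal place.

26.5 map units

The recombinant classes are + + and f t: 148 + 136 = 284.
Recombination frequency = 284/1070 = 0.2654 ≈ 26.5%, i.e. 26.5 map units.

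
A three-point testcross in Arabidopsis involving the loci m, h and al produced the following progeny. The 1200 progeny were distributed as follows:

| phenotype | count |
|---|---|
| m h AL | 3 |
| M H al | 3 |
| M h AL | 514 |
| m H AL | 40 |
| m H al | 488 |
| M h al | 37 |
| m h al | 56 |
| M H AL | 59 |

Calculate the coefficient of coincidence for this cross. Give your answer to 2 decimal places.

0.72

The two most frequent reciprocal classes, M h AL and m H al, are the parental types, so the F1 was M h AL / m H al.
The two rarest classes, m h AL and M H al, are the double crossovers. Comparing them with the parentals, only the m allele has switched, so m is the middle locus and the order is al – m – h.
al–m: (77 + 6)/1200 = 0.0692; m–h: (115 + 6)/1200 = 0.1008.
Expected DCO frequency = 0.0692 × 0.1008 ≈ 0.00698; observed = 6/1200 ≈ 0.00500.
Coefficient of coincidence = 0.00500/0.00698 ≈ 0.72.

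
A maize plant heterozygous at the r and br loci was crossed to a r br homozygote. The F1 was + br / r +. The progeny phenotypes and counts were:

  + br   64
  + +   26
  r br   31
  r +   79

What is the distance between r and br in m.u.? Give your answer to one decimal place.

The recombinant classes are + + and r br: 26 + 31 = 57.
Recombination frequency = 57/200 = 0.2850 ≈ 28.5%, i.e. 28.5 m.u.

28.5 m.u.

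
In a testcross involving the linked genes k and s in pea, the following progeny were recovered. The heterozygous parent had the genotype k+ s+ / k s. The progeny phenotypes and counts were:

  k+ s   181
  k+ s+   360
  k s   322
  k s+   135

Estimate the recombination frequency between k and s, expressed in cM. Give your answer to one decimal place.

The recombinant classes are k+ s and k s+: 181 + 135 = 316.
Recombination frequency = 316/998 = 0.3166 ≈ 31.7%, i.e. 31.7 cM.

31.7 cM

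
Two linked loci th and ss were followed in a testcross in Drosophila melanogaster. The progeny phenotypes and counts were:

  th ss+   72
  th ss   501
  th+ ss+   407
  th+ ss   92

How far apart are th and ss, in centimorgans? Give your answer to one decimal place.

The two most frequent classes, th+ ss+ (407) and th ss (501), are the parental types, so the F1 was th+ ss+ / th ss.
The recombinant classes are th+ ss and th ss+: 92 + 72 = 164.
Recombination frequency = 164/1072 = 0.1530 ≈ 15.3%, i.e. 15.3 centimorgans.

15.3 centimorgans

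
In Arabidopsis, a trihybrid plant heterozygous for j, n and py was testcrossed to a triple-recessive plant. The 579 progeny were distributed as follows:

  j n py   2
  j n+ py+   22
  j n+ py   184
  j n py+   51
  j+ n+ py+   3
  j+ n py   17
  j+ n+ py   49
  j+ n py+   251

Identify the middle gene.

n

The two most frequent reciprocal classes, j+ n py+ and j n+ py, are the parental types, so the F1 was j+ n py+ / j n+ py.
The two rarest classes, j+ n+ py+ and j n py, are the double crossovers. Comparing them with the parentals, only the n allele has switched, so n is the middle locus and the order is py – n – j.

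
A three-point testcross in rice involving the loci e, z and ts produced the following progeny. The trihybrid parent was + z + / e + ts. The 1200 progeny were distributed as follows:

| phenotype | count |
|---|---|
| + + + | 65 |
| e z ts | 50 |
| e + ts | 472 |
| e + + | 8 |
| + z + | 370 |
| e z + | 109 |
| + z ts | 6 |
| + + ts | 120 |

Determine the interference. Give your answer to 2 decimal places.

0.46

The two rarest classes, + z ts and e + +, are the double crossovers. Comparing them with the parentals, only the ts allele has switched, so ts is the middle locus and the order is z – ts – e.
z–ts: (115 + 14)/1200 = 0.1075; ts–e: (229 + 14)/1200 = 0.2025.
Expected DCO frequency = 0.1075 × 0.2025 ≈ 0.02177; observed = 14/1200 ≈ 0.01167.
Coefficient of coincidence = 0.01167/0.02177 ≈ 0.54; interference = 1 − 0.54 = 0.46.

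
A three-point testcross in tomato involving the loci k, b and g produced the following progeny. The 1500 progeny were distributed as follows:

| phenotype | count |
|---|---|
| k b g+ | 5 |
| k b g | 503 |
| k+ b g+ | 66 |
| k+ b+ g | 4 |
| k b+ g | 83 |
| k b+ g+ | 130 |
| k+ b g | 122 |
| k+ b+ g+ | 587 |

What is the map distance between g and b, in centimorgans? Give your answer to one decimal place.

10.5 centimorgans

The two most frequent reciprocal classes, k b g and k+ b+ g+, are the parental types, so the F1 was k b g / k+ b+ g+.
The two rarest classes, k b g+ and k+ b+ g, are the double crossovers. Comparing them with the parentals, only the g allele has switched, so g is the middle locus and the order is k – g – b.
Crossovers in the g–b interval produce the single-crossover classes k b+ g and k+ b g+ (83 + 66 = 149) plus the double crossovers (9).
RF(g–b) = (149 + 9) / 1500 = 158/1500 = 0.1053 → 10.5 centimorgans.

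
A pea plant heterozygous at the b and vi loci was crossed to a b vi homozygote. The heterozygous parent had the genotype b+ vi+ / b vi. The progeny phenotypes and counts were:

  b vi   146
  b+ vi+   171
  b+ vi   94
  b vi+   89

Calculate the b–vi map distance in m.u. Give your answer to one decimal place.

The recombinant classes are b+ vi and b vi+: 94 + 89 = 183.
Recombination frequency = 183/500 = 0.3660 ≈ 36.6%, i.e. 36.6 m.u.

36.6 m.u.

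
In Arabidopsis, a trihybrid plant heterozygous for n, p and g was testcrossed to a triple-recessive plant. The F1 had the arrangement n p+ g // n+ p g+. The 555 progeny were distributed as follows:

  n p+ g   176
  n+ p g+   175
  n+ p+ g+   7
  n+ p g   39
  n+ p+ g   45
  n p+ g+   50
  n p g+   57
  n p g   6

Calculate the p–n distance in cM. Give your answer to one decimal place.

20.7 cM

The two rarest classes, n p g and n+ p+ g+, are the double crossovers. Comparing them with the parentals, only the p allele has switched, so p is the middle locus and the order is n – p – g.
Crossovers in the n–p interval produce the single-crossover classes n+ p+ g and n p g+ (45 + 57 = 102) plus the double crossovers (13).
RF(n–p) = (102 + 13) / 555 = 115/555 = 0.2072 → 20.7 cM.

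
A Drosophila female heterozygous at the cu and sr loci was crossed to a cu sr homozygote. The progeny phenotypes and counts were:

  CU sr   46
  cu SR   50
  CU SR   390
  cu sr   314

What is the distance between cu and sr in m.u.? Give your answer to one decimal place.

The two most frequent classes, CU SR (390) and cu sr (314), are the parental types, so the F1 was CU SR / cu sr.
The recombinant classes are CU sr and cu SR: 46 + 50 = 96.
Recombination frequency = 96/800 = 0.1200 ≈ 12.0%, i.e. 12.0 m.u.

12.0 m.u.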